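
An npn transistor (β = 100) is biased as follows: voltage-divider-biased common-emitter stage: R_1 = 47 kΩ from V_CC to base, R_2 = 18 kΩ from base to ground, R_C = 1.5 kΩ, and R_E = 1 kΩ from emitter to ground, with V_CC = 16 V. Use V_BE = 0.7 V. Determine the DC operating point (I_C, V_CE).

Thevenize the base divider: V_Th = V_CC·R_2/(R_1+R_2) = 16×18/65 = 4.43 V, R_Th = R_1‖R_2 = 13 kΩ.
Base-emitter loop: V_Th = I_B·R_Th + V_BE + (β+1)I_B·R_E, so I_B = (4.43 − 0.7) / (13 + 101×1) = 0.0327 mA.
I_C = β·I_B = 100×0.0327 = 3.27 mA, and I_E = (β+1)I_B = 3.3 mA.
V_CE = V_CC − I_C·R_C − I_E·R_E = 16 − 3.27×1.5 − 3.3×1 = 7.79 V.
V_CE = 7.79 V > 0.2 V confirms active-region operation.

I_C ≈ 3.3 mA, V_CE ≈ 7.8 V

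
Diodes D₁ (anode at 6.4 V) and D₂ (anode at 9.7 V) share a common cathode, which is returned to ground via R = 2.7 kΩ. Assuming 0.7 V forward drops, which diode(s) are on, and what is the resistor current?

Assume both conduct. Then node N would need to be at both 6.4−0.7 = 5.7 V and 9.7−0.7 = 9 V, which is impossible.
Assume only D₂ conducts: V_N = 9.7 − 0.7 = 9 V, so I_R = 9/2.7 = 3.33 mA.
Check D₁: its anode-to-cathode voltage is 6.4 − 9 = -2.6 V < 0.7 V, so it is off. The assumption is consistent.

Only D₂ conducts; I_R ≈ 3.3 mA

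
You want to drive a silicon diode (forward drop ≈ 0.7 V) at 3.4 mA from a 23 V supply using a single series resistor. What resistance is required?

The resistor drops V_S − V_D = 23 − 0.7 = 22.3 V at 3.4 mA.
R = 22.3 V / 3.4 mA = 6.56 kΩ.

R ≈ 6.6 kΩ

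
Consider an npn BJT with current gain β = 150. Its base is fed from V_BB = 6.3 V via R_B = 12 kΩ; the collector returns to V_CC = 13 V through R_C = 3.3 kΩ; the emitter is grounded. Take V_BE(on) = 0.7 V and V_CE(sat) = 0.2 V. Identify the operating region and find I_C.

saturation; I_C ≈ 3.9 mA

Assume active: I_B = (6.3 − 0.7)/12 = 0.467 mA, giving I_C = β·I_B = 70 mA.
But then V_CE = 13 − 70×3.3 = -218 V < V_CE(sat) = 0.2 V — impossible in the active region.
So the transistor is saturated. With V_CE = 0.2 V, I_C = (V_CC − 0.2)/R_C = 12.8/3.3 = 3.88 mA.
Check: β·I_B = 70 mA > I_C = 3.88 mA, confirming saturation.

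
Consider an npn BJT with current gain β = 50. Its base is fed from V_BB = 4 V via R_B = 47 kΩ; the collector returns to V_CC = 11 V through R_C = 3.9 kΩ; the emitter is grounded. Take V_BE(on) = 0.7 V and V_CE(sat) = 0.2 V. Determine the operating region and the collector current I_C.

Assume active: I_B = (4 − 0.7)/47 = 0.0702 mA, giving I_C = β·I_B = 3.51 mA.
But then V_CE = 11 − 3.51×3.9 = -2.69 V < V_CE(sat) = 0.2 V — impossible in the active region.
So the transistor is saturated. With V_CE = 0.2 V, I_C = (V_CC − 0.2)/R_C = 10.8/3.9 = 2.77 mA.
Check: β·I_B = 3.51 mA > I_C = 2.77 mA, confirming saturation.

saturation; I_C ≈ 2.8 mA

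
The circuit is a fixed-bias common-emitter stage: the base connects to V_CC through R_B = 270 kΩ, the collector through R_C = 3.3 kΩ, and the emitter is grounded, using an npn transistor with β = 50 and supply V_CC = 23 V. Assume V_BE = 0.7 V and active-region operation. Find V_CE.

Base loop: V_CC = I_B·R_B + V_BE, so I_B = (23 − 0.7)/270 kΩ = 0.0826 mA.
In the active region I_C = β·I_B = 50 × 0.0826 = 4.13 mA.
Collector loop: V_CE = V_CC − I_C·R_C = 23 − 4.13×3.3 = 9.37 V.
Since V_CE = 9.37 V > V_CE(sat) ≈ 0.2 V, the transistor is in the active region as assumed.

V_CE ≈ 9.4 V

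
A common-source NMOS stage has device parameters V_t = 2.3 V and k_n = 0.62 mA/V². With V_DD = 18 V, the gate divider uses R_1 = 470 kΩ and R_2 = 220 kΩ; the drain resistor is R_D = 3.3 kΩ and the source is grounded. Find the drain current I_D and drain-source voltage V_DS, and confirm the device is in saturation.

I_D ≈ 3.7 mA, V_DS ≈ 5.9 V

V_G = V_DD·R_2/(R_1+R_2) = 18×220/690 = 5.74 V. With the source grounded, V_GS = V_G = 5.74 V.
Assume saturation: I_D = (k_n/2)(V_GS − V_t)² = (0.62/2)×(5.74 − 2.3)² = 0.31×3.44² = 3.67 mA.
V_DS = V_DD − I_D·R_D = 18 − 3.67×3.3 = 5.9 V.
Saturation requires V_DS ≥ V_GS − V_t = 3.44 V; 5.9 ≥ 3.44 ✓.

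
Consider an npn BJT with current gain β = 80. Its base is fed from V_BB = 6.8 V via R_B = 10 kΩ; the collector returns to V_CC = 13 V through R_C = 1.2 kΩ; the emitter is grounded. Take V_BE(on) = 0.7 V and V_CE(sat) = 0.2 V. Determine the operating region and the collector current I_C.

Assume active: I_B = (6.8 − 0.7)/10 = 0.61 mA, giving I_C = β·I_B = 48.8 mA.
But then V_CE = 13 − 48.8×1.2 = -45.6 V < V_CE(sat) = 0.2 V — impossible in the active region.
So the transistor is saturated. With V_CE = 0.2 V, I_C = (V_CC − 0.2)/R_C = 12.8/1.2 = 10.7 mA.
Check: β·I_B = 48.8 mA > I_C = 10.7 mA, confirming saturation.

saturation; I_C ≈ 11 mA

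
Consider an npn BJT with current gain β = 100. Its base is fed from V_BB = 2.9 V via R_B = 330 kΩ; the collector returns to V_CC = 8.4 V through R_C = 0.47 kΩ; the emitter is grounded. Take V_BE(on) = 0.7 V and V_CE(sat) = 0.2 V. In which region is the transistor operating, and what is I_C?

Assume active. Base-emitter loop: I_B = (V_BB − V_BE)/R_B = (2.9 − 0.7)/330 = 0.00667 mA.
I_C = β·I_B = 100×0.00667 = 0.667 mA.
V_CE = V_CC − I_C·R_C = 8.4 − 0.667×0.47 = 8.09 V > V_CE(sat), so the active-region assumption holds.

active; I_C ≈ 0.67 mA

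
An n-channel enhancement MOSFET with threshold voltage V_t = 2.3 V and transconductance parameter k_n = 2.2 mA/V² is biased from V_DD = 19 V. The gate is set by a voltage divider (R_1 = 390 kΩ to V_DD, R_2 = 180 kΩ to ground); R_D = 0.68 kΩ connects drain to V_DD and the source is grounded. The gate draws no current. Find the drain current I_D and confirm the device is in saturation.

V_G = V_DD·R_2/(R_1+R_2) = 19×180/570 = 6 V. With the source grounded, V_GS = V_G = 6 V.
Assume saturation: I_D = (k_n/2)(V_GS − V_t)² = (2.2/2)×(6 − 2.3)² = 1.1×3.7² = 15.1 mA.
V_DS = V_DD − I_D·R_D = 19 − 15.1×0.68 = 8.76 V.
Saturation requires V_DS ≥ V_GS − V_t = 3.7 V; 8.76 ≥ 3.7 ✓.

I_D ≈ 15 mA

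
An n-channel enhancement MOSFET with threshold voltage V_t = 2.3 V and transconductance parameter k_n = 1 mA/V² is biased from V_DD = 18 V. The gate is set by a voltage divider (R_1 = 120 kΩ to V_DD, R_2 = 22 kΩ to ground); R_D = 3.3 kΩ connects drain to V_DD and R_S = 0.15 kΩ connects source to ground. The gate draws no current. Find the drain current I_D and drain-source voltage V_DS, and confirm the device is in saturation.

I_D ≈ 0.11 mA, V_DS ≈ 18 V

V_G = V_DD·R_2/(R_1+R_2) = 18×22/142 = 2.79 V.
Assume saturation: I_D = (k_n/2)(V_GS − V_t)² with V_GS = V_G − I_D·R_S = 2.79 − 0.15·I_D.
Substituting gives 0.0112·I_D² − 1.07·I_D + 0.119 = 0, with roots I_D = 0.111 or 95.3 mA.
The root I_D = 95.3 mA gives V_GS = -11.5 V ≤ V_t, so take I_D = 0.111 mA.
Then V_GS = 2.77 V and V_DS = V_DD − I_D(R_D+R_S) = 18 − 0.111×3.45 = 17.6 V.
Saturation requires V_DS ≥ V_GS − V_t = 0.472 V; 17.6 ≥ 0.472 ✓.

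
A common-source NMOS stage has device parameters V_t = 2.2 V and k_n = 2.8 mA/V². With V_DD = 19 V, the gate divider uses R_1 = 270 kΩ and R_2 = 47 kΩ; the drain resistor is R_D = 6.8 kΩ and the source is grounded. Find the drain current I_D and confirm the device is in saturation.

V_G = V_DD·R_2/(R_1+R_2) = 19×47/317 = 2.82 V. With the source grounded, V_GS = V_G = 2.82 V.
Assume saturation: I_D = (k_n/2)(V_GS − V_t)² = (2.8/2)×(2.82 − 2.2)² = 1.4×0.617² = 0.533 mA.
V_DS = V_DD − I_D·R_D = 19 − 0.533×6.8 = 15.4 V.
Saturation requires V_DS ≥ V_GS − V_t = 0.617 V; 15.4 ≥ 0.617 ✓.

I_D ≈ 0.53 mA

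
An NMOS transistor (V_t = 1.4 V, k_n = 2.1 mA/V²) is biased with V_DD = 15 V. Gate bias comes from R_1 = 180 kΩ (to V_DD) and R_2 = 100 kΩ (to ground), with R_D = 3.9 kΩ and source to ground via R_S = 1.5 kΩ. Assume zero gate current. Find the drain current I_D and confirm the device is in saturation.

V_G = V_DD·R_2/(R_1+R_2) = 15×100/280 = 5.36 V.
Assume saturation: I_D = (k_n/2)(V_GS − V_t)² with V_GS = V_G − I_D·R_S = 5.36 − 1.5·I_D.
Substituting gives 2.36·I_D² − 13.5·I_D + 16.4 = 0, with roots I_D = 1.77 or 3.93 mA.
The root I_D = 3.93 mA gives V_GS = -0.534 V ≤ V_t, so take I_D = 1.77 mA.
Then V_GS = 2.7 V and V_DS = V_DD − I_D(R_D+R_S) = 15 − 1.77×5.4 = 5.43 V.
Saturation requires V_DS ≥ V_GS − V_t = 1.3 V; 5.43 ≥ 1.3 ✓.

I_D ≈ 1.8 mA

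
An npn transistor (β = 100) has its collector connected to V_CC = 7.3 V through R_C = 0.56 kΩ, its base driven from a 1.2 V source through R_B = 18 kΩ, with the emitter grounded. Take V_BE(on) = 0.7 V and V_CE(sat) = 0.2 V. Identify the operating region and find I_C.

Assume active. Base-emitter loop: I_B = (V_BB − V_BE)/R_B = (1.2 − 0.7)/18 = 0.0278 mA.
I_C = β·I_B = 100×0.0278 = 2.78 mA.
V_CE = V_CC − I_C·R_C = 7.3 − 2.78×0.56 = 5.74 V > V_CE(sat), so the active-region assumption holds.

active; I_C ≈ 2.8 mA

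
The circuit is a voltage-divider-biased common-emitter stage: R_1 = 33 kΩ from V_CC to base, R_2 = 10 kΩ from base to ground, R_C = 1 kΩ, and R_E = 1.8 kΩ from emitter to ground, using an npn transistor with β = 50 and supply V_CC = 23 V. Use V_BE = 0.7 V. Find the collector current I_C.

Thevenize the base divider: V_Th = V_CC·R_2/(R_1+R_2) = 23×10/43 = 5.35 V, R_Th = R_1‖R_2 = 7.67 kΩ.
Base-emitter loop: V_Th = I_B·R_Th + V_BE + (β+1)I_B·R_E, so I_B = (5.35 − 0.7) / (7.67 + 51×1.8) = 0.0467 mA.
I_C = β·I_B = 50×0.0467 = 2.34 mA, and I_E = (β+1)I_B = 2.38 mA.
V_CE = V_CC − I_C·R_C − I_E·R_E = 23 − 2.34×1 − 2.38×1.8 = 16.4 V.
V_CE = 16.4 V > 0.2 V confirms active-region operation.

I_C ≈ 2.3 mA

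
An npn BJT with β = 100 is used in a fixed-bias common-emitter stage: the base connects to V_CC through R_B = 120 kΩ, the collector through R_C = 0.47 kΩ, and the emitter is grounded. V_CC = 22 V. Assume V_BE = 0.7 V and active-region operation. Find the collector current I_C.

I_C ≈ 18 mA

Base loop: V_CC = I_B·R_B + V_BE, so I_B = (22 − 0.7)/120 kΩ = 0.178 mA.
In the active region I_C = β·I_B = 100 × 0.178 = 17.8 mA.
Collector loop: V_CE = V_CC − I_C·R_C = 22 − 17.8×0.47 = 13.7 V.
Since V_CE = 13.7 V > V_CE(sat) ≈ 0.2 V, the transistor is in the active region as assumed.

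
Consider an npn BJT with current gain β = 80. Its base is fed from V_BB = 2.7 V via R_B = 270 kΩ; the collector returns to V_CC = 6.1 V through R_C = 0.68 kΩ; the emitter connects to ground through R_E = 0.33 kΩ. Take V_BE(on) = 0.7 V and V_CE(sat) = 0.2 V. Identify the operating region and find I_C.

active; I_C ≈ 0.54 mA

Assume active. Base-emitter loop: I_B = (V_BB − V_BE)/(R_B + (β+1)R_E) = (2.7 − 0.7)/(270 + 81×0.33) = 0.00674 mA.
I_C = β·I_B = 80×0.00674 = 0.539 mA.
V_CE = V_CC − I_C·R_C − I_E·R_E = 6.1 − 0.539×0.68 − 0.546×0.33 = 5.55 V > V_CE(sat), so the active-region assumption holds.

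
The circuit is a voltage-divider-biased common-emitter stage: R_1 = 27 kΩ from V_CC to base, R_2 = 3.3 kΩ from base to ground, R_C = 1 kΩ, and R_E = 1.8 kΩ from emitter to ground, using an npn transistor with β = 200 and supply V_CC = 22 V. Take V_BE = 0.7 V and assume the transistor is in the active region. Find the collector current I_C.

I_C ≈ 0.93 mA

Thevenize the base divider: V_Th = V_CC·R_2/(R_1+R_2) = 22×3.3/30.3 = 2.4 V, R_Th = R_1‖R_2 = 2.94 kΩ.
Base-emitter loop: V_Th = I_B·R_Th + V_BE + (β+1)I_B·R_E, so I_B = (2.4 − 0.7) / (2.94 + 201×1.8) = 0.00465 mA.
I_C = β·I_B = 200×0.00465 = 0.93 mA, and I_E = (β+1)I_B = 0.935 mA.
V_CE = V_CC − I_C·R_C − I_E·R_E = 22 − 0.93×1 − 0.935×1.8 = 19.4 V.
V_CE = 19.4 V > 0.2 V confirms active-region operation.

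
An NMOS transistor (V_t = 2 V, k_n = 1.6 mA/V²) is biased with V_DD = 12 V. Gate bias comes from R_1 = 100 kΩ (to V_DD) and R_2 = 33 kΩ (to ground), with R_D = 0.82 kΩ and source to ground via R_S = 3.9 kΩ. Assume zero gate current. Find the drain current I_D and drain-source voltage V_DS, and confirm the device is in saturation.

V_G = V_DD·R_2/(R_1+R_2) = 12×33/133 = 2.98 V.
Assume saturation: I_D = (k_n/2)(V_GS − V_t)² with V_GS = V_G − I_D·R_S = 2.98 − 3.9·I_D.
Substituting gives 12.2·I_D² − 7.1·I_D + 0.764 = 0, with roots I_D = 0.142 or 0.441 mA.
The root I_D = 0.441 mA gives V_GS = 1.26 V ≤ V_t, so take I_D = 0.142 mA.
Then V_GS = 2.42 V and V_DS = V_DD − I_D(R_D+R_S) = 12 − 0.142×4.72 = 11.3 V.
Saturation requires V_DS ≥ V_GS − V_t = 0.422 V; 11.3 ≥ 0.422 ✓.

I_D ≈ 0.14 mA, V_DS ≈ 11 V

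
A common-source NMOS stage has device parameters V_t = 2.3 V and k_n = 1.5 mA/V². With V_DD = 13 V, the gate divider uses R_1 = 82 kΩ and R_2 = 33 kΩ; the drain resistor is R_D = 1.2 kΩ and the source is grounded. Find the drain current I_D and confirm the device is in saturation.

V_G = V_DD·R_2/(R_1+R_2) = 13×33/115 = 3.73 V. With the source grounded, V_GS = V_G = 3.73 V.
Assume saturation: I_D = (k_n/2)(V_GS − V_t)² = (1.5/2)×(3.73 − 2.3)² = 0.75×1.43² = 1.53 mA.
V_DS = V_DD − I_D·R_D = 13 − 1.53×1.2 = 11.2 V.
Saturation requires V_DS ≥ V_GS − V_t = 1.43 V; 11.2 ≥ 1.43 ✓.

I_D ≈ 1.5 mA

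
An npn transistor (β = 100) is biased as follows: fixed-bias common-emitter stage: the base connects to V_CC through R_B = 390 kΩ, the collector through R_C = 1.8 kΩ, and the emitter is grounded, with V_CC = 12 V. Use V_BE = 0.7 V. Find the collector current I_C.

Base loop: V_CC = I_B·R_B + V_BE, so I_B = (12 − 0.7)/390 kΩ = 0.029 mA.
In the active region I_C = β·I_B = 100 × 0.029 = 2.9 mA.
Collector loop: V_CE = V_CC − I_C·R_C = 12 − 2.9×1.8 = 6.78 V.
Since V_CE = 6.78 V > V_CE(sat) ≈ 0.2 V, the transistor is in the active region as assumed.

I_C ≈ 2.9 mA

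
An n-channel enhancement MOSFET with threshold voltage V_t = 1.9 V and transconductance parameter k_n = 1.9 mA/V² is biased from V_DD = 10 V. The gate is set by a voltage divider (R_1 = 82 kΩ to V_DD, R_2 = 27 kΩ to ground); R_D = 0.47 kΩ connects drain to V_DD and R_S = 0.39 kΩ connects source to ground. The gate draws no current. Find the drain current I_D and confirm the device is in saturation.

I_D ≈ 0.23 mA

V_G = V_DD·R_2/(R_1+R_2) = 10×27/109 = 2.48 V.
Assume saturation: I_D = (k_n/2)(V_GS − V_t)² with V_GS = V_G − I_D·R_S = 2.48 − 0.39·I_D.
Substituting gives 0.144·I_D² − 1.43·I_D + 0.316 = 0, with roots I_D = 0.227 or 9.65 mA.
The root I_D = 9.65 mA gives V_GS = -1.29 V ≤ V_t, so take I_D = 0.227 mA.
Then V_GS = 2.39 V and V_DS = V_DD − I_D(R_D+R_S) = 10 − 0.227×0.86 = 9.8 V.
Saturation requires V_DS ≥ V_GS − V_t = 0.489 V; 9.8 ≥ 0.489 ✓.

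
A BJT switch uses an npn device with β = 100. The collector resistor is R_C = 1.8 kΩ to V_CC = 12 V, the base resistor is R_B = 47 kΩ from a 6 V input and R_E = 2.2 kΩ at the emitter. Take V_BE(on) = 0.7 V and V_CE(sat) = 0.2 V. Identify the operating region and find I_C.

active; I_C ≈ 2 mA

Assume active. Base-emitter loop: I_B = (V_BB − V_BE)/(R_B + (β+1)R_E) = (6 − 0.7)/(47 + 101×2.2) = 0.0197 mA.
I_C = β·I_B = 100×0.0197 = 1.97 mA.
V_CE = V_CC − I_C·R_C − I_E·R_E = 12 − 1.97×1.8 − 1.99×2.2 = 4.08 V > V_CE(sat), so the active-region assumption holds.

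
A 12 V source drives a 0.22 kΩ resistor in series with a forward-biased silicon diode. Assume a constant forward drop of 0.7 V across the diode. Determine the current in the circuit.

I ≈ 51 mA

KVL around the loop: 12 = V_D + I·R = 0.7 + I × 0.22 kΩ.
So I = (12 − 0.7) / 0.22 kΩ = 11.3 / 0.22 = 51.4 mA.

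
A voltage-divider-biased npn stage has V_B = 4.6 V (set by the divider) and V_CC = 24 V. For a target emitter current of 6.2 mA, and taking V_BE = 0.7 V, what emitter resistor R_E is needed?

V_E = V_B − V_BE = 4.6 − 0.7 = 3.9 V.
R_E = V_E / I_E = 3.9 / 6.2 = 0.629 kΩ.

R_E ≈ 0.63 kΩ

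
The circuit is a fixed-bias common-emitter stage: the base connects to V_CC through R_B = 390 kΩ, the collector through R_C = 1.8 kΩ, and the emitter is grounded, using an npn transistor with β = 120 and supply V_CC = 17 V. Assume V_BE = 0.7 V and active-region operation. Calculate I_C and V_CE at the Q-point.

Base loop: V_CC = I_B·R_B + V_BE, so I_B = (17 − 0.7)/390 kΩ = 0.0418 mA.
In the active region I_C = β·I_B = 120 × 0.0418 = 5.02 mA.
Collector loop: V_CE = V_CC − I_C·R_C = 17 − 5.02×1.8 = 7.97 V.
Since V_CE = 7.97 V > V_CE(sat) ≈ 0.2 V, the transistor is in the active region as assumed.

I_C ≈ 5 mA, V_CE ≈ 8 V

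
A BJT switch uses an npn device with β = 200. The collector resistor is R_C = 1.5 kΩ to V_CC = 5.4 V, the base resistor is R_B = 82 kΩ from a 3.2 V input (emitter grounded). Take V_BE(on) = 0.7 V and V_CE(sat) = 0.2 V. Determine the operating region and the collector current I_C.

Assume active: I_B = (3.2 − 0.7)/82 = 0.0305 mA, giving I_C = β·I_B = 6.1 mA.
But then V_CE = 5.4 − 6.1×1.5 = -3.75 V < V_CE(sat) = 0.2 V — impossible in the active region.
So the transistor is saturated. With V_CE = 0.2 V, I_C = (V_CC − 0.2)/R_C = 5.2/1.5 = 3.47 mA.
Check: β·I_B = 6.1 mA > I_C = 3.47 mA, confirming saturation.

saturation; I_C ≈ 3.5 mA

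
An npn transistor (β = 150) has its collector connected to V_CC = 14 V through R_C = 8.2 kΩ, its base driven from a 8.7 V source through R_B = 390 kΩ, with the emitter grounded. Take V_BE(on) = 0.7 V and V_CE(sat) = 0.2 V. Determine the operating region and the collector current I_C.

Assume active: I_B = (8.7 − 0.7)/390 = 0.0205 mA, giving I_C = β·I_B = 3.08 mA.
But then V_CE = 14 − 3.08×8.2 = -11.2 V < V_CE(sat) = 0.2 V — impossible in the active region.
So the transistor is saturated. With V_CE = 0.2 V, I_C = (V_CC − 0.2)/R_C = 13.8/8.2 = 1.68 mA.
Check: β·I_B = 3.08 mA > I_C = 1.68 mA, confirming saturation.

saturation; I_C ≈ 1.7 mA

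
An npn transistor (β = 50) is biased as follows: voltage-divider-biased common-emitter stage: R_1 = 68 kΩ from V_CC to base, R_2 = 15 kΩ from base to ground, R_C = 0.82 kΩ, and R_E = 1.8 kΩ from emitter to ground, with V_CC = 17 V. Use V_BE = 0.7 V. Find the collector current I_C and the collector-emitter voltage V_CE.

I_C ≈ 1.1 mA, V_CE ≈ 14 V

Thevenize the base divider: V_Th = V_CC·R_2/(R_1+R_2) = 17×15/83 = 3.07 V, R_Th = R_1‖R_2 = 12.3 kΩ.
Base-emitter loop: V_Th = I_B·R_Th + V_BE + (β+1)I_B·R_E, so I_B = (3.07 − 0.7) / (12.3 + 51×1.8) = 0.0228 mA.
I_C = β·I_B = 50×0.0228 = 1.14 mA, and I_E = (β+1)I_B = 1.16 mA.
V_CE = V_CC − I_C·R_C − I_E·R_E = 17 − 1.14×0.82 − 1.16×1.8 = 14 V.
V_CE = 14 V > 0.2 V confirms active-region operation.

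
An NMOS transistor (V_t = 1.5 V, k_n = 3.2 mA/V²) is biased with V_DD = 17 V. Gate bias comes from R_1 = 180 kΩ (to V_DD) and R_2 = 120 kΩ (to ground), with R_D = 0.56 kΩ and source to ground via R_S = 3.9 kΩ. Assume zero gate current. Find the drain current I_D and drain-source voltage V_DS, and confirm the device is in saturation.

I_D ≈ 1.1 mA, V_DS ≈ 12 V

V_G = V_DD·R_2/(R_1+R_2) = 17×120/300 = 6.8 V.
Assume saturation: I_D = (k_n/2)(V_GS − V_t)² with V_GS = V_G − I_D·R_S = 6.8 − 3.9·I_D.
Substituting gives 24.3·I_D² − 67.1·I_D + 44.9 = 0, with roots I_D = 1.14 or 1.62 mA.
The root I_D = 1.62 mA gives V_GS = 0.495 V ≤ V_t, so take I_D = 1.14 mA.
Then V_GS = 2.34 V and V_DS = V_DD − I_D(R_D+R_S) = 17 − 1.14×4.46 = 11.9 V.
Saturation requires V_DS ≥ V_GS − V_t = 0.845 V; 11.9 ≥ 0.845 ✓.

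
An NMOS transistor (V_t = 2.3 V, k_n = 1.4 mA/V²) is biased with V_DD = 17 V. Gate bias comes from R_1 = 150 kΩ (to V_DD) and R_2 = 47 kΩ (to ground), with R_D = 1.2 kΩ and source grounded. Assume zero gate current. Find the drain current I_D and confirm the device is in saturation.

I_D ≈ 2.2 mA

V_G = V_DD·R_2/(R_1+R_2) = 17×47/197 = 4.06 V. With the source grounded, V_GS = V_G = 4.06 V.
Assume saturation: I_D = (k_n/2)(V_GS − V_t)² = (1.4/2)×(4.06 − 2.3)² = 0.7×1.76² = 2.16 mA.
V_DS = V_DD − I_D·R_D = 17 − 2.16×1.2 = 14.4 V.
Saturation requires V_DS ≥ V_GS − V_t = 1.76 V; 14.4 ≥ 1.76 ✓.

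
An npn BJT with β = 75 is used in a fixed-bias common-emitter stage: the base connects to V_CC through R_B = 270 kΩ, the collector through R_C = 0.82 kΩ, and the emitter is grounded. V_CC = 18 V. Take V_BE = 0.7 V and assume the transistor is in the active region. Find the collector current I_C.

Base loop: V_CC = I_B·R_B + V_BE, so I_B = (18 − 0.7)/270 kΩ = 0.0641 mA.
In the active region I_C = β·I_B = 75 × 0.0641 = 4.81 mA.
Collector loop: V_CE = V_CC − I_C·R_C = 18 − 4.81×0.82 = 14.1 V.
Since V_CE = 14.1 V > V_CE(sat) ≈ 0.2 V, the transistor is in the active region as assumed.

I_C ≈ 4.8 mA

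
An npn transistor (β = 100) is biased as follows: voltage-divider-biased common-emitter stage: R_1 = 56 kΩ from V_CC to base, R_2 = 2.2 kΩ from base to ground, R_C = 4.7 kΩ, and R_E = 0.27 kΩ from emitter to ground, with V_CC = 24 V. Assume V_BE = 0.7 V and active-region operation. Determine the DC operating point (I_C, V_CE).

Thevenize the base divider: V_Th = V_CC·R_2/(R_1+R_2) = 24×2.2/58.2 = 0.907 V, R_Th = R_1‖R_2 = 2.12 kΩ.
Base-emitter loop: V_Th = I_B·R_Th + V_BE + (β+1)I_B·R_E, so I_B = (0.907 − 0.7) / (2.12 + 101×0.27) = 0.00705 mA.
I_C = β·I_B = 100×0.00705 = 0.705 mA, and I_E = (β+1)I_B = 0.712 mA.
V_CE = V_CC − I_C·R_C − I_E·R_E = 24 − 0.705×4.7 − 0.712×0.27 = 20.5 V.
V_CE = 20.5 V > 0.2 V confirms active-region operation.

I_C ≈ 0.71 mA, V_CE ≈ 20 V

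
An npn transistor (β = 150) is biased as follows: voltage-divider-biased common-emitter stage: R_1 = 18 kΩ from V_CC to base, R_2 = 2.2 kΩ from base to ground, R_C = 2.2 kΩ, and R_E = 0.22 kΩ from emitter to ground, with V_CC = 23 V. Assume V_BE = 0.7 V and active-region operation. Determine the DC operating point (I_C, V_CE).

I_C ≈ 7.7 mA, V_CE ≈ 4.4 V

Thevenize the base divider: V_Th = V_CC·R_2/(R_1+R_2) = 23×2.2/20.2 = 2.5 V, R_Th = R_1‖R_2 = 1.96 kΩ.
Base-emitter loop: V_Th = I_B·R_Th + V_BE + (β+1)I_B·R_E, so I_B = (2.5 − 0.7) / (1.96 + 151×0.22) = 0.0513 mA.
I_C = β·I_B = 150×0.0513 = 7.7 mA, and I_E = (β+1)I_B = 7.75 mA.
V_CE = V_CC − I_C·R_C − I_E·R_E = 23 − 7.7×2.2 − 7.75×0.22 = 4.36 V.
V_CE = 4.36 V > 0.2 V confirms active-region operation.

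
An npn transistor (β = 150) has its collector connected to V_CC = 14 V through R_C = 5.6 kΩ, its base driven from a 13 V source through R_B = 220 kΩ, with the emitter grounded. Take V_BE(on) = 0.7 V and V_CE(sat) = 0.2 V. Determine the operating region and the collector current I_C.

saturation; I_C ≈ 2.5 mA

Assume active: I_B = (13 − 0.7)/220 = 0.0559 mA, giving I_C = β·I_B = 8.39 mA.
But then V_CE = 14 − 8.39×5.6 = -33 V < V_CE(sat) = 0.2 V — impossible in the active region.
So the transistor is saturated. With V_CE = 0.2 V, I_C = (V_CC − 0.2)/R_C = 13.8/5.6 = 2.46 mA.
Check: β·I_B = 8.39 mA > I_C = 2.46 mA, confirming saturation.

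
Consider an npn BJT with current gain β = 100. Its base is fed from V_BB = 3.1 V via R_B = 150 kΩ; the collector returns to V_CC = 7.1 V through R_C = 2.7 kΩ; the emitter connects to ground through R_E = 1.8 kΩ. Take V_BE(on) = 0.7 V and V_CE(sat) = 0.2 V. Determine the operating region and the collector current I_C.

active; I_C ≈ 0.72 mA

Assume active. Base-emitter loop: I_B = (V_BB − V_BE)/(R_B + (β+1)R_E) = (3.1 − 0.7)/(150 + 101×1.8) = 0.00723 mA.
I_C = β·I_B = 100×0.00723 = 0.723 mA.
V_CE = V_CC − I_C·R_C − I_E·R_E = 7.1 − 0.723×2.7 − 0.731×1.8 = 3.83 V > V_CE(sat), so the active-region assumption holds.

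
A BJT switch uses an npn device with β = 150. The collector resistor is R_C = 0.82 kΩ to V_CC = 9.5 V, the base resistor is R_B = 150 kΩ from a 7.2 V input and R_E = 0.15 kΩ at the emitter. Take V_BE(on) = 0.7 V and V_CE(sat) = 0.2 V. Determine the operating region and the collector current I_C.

active; I_C ≈ 5.6 mA

Assume active. Base-emitter loop: I_B = (V_BB − V_BE)/(R_B + (β+1)R_E) = (7.2 − 0.7)/(150 + 151×0.15) = 0.0376 mA.
I_C = β·I_B = 150×0.0376 = 5.65 mA.
V_CE = V_CC − I_C·R_C − I_E·R_E = 9.5 − 5.65×0.82 − 5.68×0.15 = 4.02 V > V_CE(sat), so the active-region assumption holds.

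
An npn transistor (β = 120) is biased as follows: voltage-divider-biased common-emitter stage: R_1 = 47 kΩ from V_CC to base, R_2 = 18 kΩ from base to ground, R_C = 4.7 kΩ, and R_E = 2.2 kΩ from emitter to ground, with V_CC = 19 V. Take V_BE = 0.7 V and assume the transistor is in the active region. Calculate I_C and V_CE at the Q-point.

Thevenize the base divider: V_Th = V_CC·R_2/(R_1+R_2) = 19×18/65 = 5.26 V, R_Th = R_1‖R_2 = 13 kΩ.
Base-emitter loop: V_Th = I_B·R_Th + V_BE + (β+1)I_B·R_E, so I_B = (5.26 − 0.7) / (13 + 121×2.2) = 0.0163 mA.
I_C = β·I_B = 120×0.0163 = 1.96 mA, and I_E = (β+1)I_B = 1.98 mA.
V_CE = V_CC − I_C·R_C − I_E·R_E = 19 − 1.96×4.7 − 1.98×2.2 = 5.44 V.
V_CE = 5.44 V > 0.2 V confirms active-region operation.

I_C ≈ 2 mA, V_CE ≈ 5.4 V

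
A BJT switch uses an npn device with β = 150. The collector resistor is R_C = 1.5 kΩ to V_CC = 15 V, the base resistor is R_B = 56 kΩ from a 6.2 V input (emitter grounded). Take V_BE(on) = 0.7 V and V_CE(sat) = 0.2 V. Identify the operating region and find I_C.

saturation; I_C ≈ 9.9 mA

Assume active: I_B = (6.2 − 0.7)/56 = 0.0982 mA, giving I_C = β·I_B = 14.7 mA.
But then V_CE = 15 − 14.7×1.5 = -7.1 V < V_CE(sat) = 0.2 V — impossible in the active region.
So the transistor is saturated. With V_CE = 0.2 V, I_C = (V_CC − 0.2)/R_C = 14.8/1.5 = 9.87 mA.
Check: β·I_B = 14.7 mA > I_C = 9.87 mA, confirming saturation.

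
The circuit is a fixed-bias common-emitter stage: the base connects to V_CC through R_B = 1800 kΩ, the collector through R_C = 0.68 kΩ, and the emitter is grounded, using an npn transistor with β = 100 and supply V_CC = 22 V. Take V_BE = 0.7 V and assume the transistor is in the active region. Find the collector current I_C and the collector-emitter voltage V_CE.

I_C ≈ 1.2 mA, V_CE ≈ 21 V

Base loop: V_CC = I_B·R_B + V_BE, so I_B = (22 − 0.7)/1800 kΩ = 0.0118 mA.
In the active region I_C = β·I_B = 100 × 0.0118 = 1.18 mA.
Collector loop: V_CE = V_CC − I_C·R_C = 22 − 1.18×0.68 = 21.2 V.
Since V_CE = 21.2 V > V_CE(sat) ≈ 0.2 V, the transistor is in the active region as assumed.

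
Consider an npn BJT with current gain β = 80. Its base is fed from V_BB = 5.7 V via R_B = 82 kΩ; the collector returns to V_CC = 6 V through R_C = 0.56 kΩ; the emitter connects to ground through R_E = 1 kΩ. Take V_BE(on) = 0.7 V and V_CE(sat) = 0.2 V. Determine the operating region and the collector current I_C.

active; I_C ≈ 2.5 mA

Assume active. Base-emitter loop: I_B = (V_BB − V_BE)/(R_B + (β+1)R_E) = (5.7 − 0.7)/(82 + 81×1) = 0.0307 mA.
I_C = β·I_B = 80×0.0307 = 2.45 mA.
V_CE = V_CC − I_C·R_C − I_E·R_E = 6 − 2.45×0.56 − 2.48×1 = 2.14 V > V_CE(sat), so the active-region assumption holds.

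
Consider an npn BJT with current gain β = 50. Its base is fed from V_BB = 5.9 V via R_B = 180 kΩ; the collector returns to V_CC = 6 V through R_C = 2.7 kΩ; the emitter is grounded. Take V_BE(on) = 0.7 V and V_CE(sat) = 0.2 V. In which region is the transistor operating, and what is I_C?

Assume active. Base-emitter loop: I_B = (V_BB − V_BE)/R_B = (5.9 − 0.7)/180 = 0.0289 mA.
I_C = β·I_B = 50×0.0289 = 1.44 mA.
V_CE = V_CC − I_C·R_C = 6 − 1.44×2.7 = 2.1 V > V_CE(sat), so the active-region assumption holds.

active; I_C ≈ 1.4 mA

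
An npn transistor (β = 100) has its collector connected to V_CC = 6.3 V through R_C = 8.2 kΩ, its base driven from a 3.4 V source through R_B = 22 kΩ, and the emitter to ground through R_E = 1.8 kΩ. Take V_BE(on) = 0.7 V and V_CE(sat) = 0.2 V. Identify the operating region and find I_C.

saturation; I_C ≈ 0.6 mA

Assume active: I_B = (3.4 − 0.7)/(22 + 101×1.8) = 0.0132 mA, I_C = β·I_B = 1.32 mA.
Then V_CE = 6.3 − 1.32×8.2 − 1.34×1.8 = -6.97 V < 0.2 V — the active assumption fails.
Re-solve with V_CE = 0.2 V. KCL at the emitter: V_E/R_E = (V_BB−0.7−V_E)/R_B + (V_CC−0.2−V_E)/R_C, giving V_E = 1.2 V.
I_C = (V_CC − 0.2 − V_E)/R_C = (6.1 − 1.2)/8.2 = 0.598 mA.
Check: I_B = (2.7 − 1.2)/22 = 0.0682 mA, and β·I_B = 6.82 mA > I_C, confirming saturation.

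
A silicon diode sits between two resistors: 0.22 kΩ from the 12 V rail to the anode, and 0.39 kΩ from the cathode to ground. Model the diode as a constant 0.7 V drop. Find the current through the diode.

I ≈ 19 mA

The two resistors are in series with the diode, so KVL gives 12 = I·0.22 + 0.7 + I·0.39.
I = (12 − 0.7) / (0.22 + 0.39) kΩ = 11.3 / 0.61 = 18.5 mA.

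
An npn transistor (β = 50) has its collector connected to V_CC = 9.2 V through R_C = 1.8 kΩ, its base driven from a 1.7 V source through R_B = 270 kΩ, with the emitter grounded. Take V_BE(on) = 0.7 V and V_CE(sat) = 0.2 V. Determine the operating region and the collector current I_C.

Assume active. Base-emitter loop: I_B = (V_BB − V_BE)/R_B = (1.7 − 0.7)/270 = 0.0037 mA.
I_C = β·I_B = 50×0.0037 = 0.185 mA.
V_CE = V_CC − I_C·R_C = 9.2 − 0.185×1.8 = 8.87 V > V_CE(sat), so the active-region assumption holds.

active; I_C ≈ 0.19 mA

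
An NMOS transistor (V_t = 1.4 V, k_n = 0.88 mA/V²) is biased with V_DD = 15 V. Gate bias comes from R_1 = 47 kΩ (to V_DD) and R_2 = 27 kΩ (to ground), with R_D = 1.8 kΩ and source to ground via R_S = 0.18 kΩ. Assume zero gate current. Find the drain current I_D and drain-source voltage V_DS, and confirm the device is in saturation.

I_D ≈ 4.6 mA, V_DS ≈ 5.8 V

V_G = V_DD·R_2/(R_1+R_2) = 15×27/74 = 5.47 V.
Assume saturation: I_D = (k_n/2)(V_GS − V_t)² with V_GS = V_G − I_D·R_S = 5.47 − 0.18·I_D.
Substituting gives 0.0143·I_D² − 1.65·I_D + 7.3 = 0, with roots I_D = 4.62 or 111 mA.
The root I_D = 111 mA gives V_GS = -14.5 V ≤ V_t, so take I_D = 4.62 mA.
Then V_GS = 4.64 V and V_DS = V_DD − I_D(R_D+R_S) = 15 − 4.62×1.98 = 5.85 V.
Saturation requires V_DS ≥ V_GS − V_t = 3.24 V; 5.85 ≥ 3.24 ✓.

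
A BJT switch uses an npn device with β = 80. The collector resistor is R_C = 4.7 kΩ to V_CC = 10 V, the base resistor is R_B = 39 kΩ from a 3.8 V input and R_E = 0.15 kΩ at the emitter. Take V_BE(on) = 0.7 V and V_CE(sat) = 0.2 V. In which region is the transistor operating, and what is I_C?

saturation; I_C ≈ 2 mA

Assume active: I_B = (3.8 − 0.7)/(39 + 81×0.15) = 0.0606 mA, I_C = β·I_B = 4.85 mA.
Then V_CE = 10 − 4.85×4.7 − 4.91×0.15 = -13.5 V < 0.2 V — the active assumption fails.
Re-solve with V_CE = 0.2 V. KCL at the emitter: V_E/R_E = (V_BB−0.7−V_E)/R_B + (V_CC−0.2−V_E)/R_C, giving V_E = 0.313 V.
I_C = (V_CC − 0.2 − V_E)/R_C = (9.8 − 0.313)/4.7 = 2.02 mA.
Check: I_B = (3.1 − 0.313)/39 = 0.0714 mA, and β·I_B = 5.72 mA > I_C, confirming saturation.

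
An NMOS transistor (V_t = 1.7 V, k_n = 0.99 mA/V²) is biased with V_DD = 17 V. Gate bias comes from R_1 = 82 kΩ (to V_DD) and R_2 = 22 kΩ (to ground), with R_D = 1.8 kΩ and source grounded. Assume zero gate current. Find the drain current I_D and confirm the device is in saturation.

V_G = V_DD·R_2/(R_1+R_2) = 17×22/104 = 3.6 V. With the source grounded, V_GS = V_G = 3.6 V.
Assume saturation: I_D = (k_n/2)(V_GS − V_t)² = (0.99/2)×(3.6 − 1.7)² = 0.495×1.9² = 1.78 mA.
V_DS = V_DD − I_D·R_D = 17 − 1.78×1.8 = 13.8 V.
Saturation requires V_DS ≥ V_GS − V_t = 1.9 V; 13.8 ≥ 1.9 ✓.

I_D ≈ 1.8 mA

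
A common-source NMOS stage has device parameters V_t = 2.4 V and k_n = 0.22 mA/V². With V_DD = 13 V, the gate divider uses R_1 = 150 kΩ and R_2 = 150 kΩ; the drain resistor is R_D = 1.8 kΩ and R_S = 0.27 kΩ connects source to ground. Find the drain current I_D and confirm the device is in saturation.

I_D ≈ 1.5 mA

V_G = V_DD·R_2/(R_1+R_2) = 13×150/300 = 6.5 V.
Assume saturation: I_D = (k_n/2)(V_GS − V_t)² with V_GS = V_G − I_D·R_S = 6.5 − 0.27·I_D.
Substituting gives 0.00802·I_D² − 1.24·I_D + 1.85 = 0, with roots I_D = 1.5 or 154 mA.
The root I_D = 154 mA gives V_GS = -35 V ≤ V_t, so take I_D = 1.5 mA.
Then V_GS = 6.09 V and V_DS = V_DD − I_D(R_D+R_S) = 13 − 1.5×2.07 = 9.89 V.
Saturation requires V_DS ≥ V_GS − V_t = 3.69 V; 9.89 ≥ 3.69 ✓.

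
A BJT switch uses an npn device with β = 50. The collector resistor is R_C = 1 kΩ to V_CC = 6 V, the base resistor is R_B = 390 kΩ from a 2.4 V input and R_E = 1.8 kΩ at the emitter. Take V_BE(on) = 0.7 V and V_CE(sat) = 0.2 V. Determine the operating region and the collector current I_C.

active; I_C ≈ 0.18 mA

Assume active. Base-emitter loop: I_B = (V_BB − V_BE)/(R_B + (β+1)R_E) = (2.4 − 0.7)/(390 + 51×1.8) = 0.00353 mA.
I_C = β·I_B = 50×0.00353 = 0.176 mA.
V_CE = V_CC − I_C·R_C − I_E·R_E = 6 − 0.176×1 − 0.18×1.8 = 5.5 V > V_CE(sat), so the active-region assumption holds.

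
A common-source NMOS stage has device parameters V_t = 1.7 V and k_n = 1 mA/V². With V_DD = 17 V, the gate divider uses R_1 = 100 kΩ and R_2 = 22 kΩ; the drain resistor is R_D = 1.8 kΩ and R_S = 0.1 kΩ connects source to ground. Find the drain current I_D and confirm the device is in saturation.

I_D ≈ 0.82 mA

V_G = V_DD·R_2/(R_1+R_2) = 17×22/122 = 3.07 V.
Assume saturation: I_D = (k_n/2)(V_GS − V_t)² with V_GS = V_G − I_D·R_S = 3.07 − 0.1·I_D.
Substituting gives 0.005·I_D² − 1.14·I_D + 0.932 = 0, with roots I_D = 0.823 or 226 mA.
The root I_D = 226 mA gives V_GS = -19.6 V ≤ V_t, so take I_D = 0.823 mA.
Then V_GS = 2.98 V and V_DS = V_DD − I_D(R_D+R_S) = 17 − 0.823×1.9 = 15.4 V.
Saturation requires V_DS ≥ V_GS − V_t = 1.28 V; 15.4 ≥ 1.28 ✓.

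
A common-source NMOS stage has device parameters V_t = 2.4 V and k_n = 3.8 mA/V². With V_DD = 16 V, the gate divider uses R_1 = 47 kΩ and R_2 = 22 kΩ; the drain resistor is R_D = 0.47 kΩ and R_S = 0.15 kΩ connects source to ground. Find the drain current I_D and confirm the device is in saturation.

I_D ≈ 6.1 mA

V_G = V_DD·R_2/(R_1+R_2) = 16×22/69 = 5.1 V.
Assume saturation: I_D = (k_n/2)(V_GS − V_t)² with V_GS = V_G − I_D·R_S = 5.1 − 0.15·I_D.
Substituting gives 0.0427·I_D² − 2.54·I_D + 13.9 = 0, with roots I_D = 6.08 or 53.3 mA.
The root I_D = 53.3 mA gives V_GS = -2.9 V ≤ V_t, so take I_D = 6.08 mA.
Then V_GS = 4.19 V and V_DS = V_DD − I_D(R_D+R_S) = 16 − 6.08×0.62 = 12.2 V.
Saturation requires V_DS ≥ V_GS − V_t = 1.79 V; 12.2 ≥ 1.79 ✓.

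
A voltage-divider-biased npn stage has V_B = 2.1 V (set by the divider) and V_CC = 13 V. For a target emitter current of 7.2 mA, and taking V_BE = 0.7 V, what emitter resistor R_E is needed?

V_E = V_B − V_BE = 2.1 − 0.7 = 1.4 V.
R_E = V_E / I_E = 1.4 / 7.2 = 0.194 kΩ.

R_E ≈ 0.19 kΩ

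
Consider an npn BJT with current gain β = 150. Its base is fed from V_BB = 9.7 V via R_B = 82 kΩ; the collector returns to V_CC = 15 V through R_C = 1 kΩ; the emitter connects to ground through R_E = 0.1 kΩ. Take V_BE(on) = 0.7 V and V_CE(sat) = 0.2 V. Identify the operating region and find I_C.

Assume active: I_B = (9.7 − 0.7)/(82 + 151×0.1) = 0.0927 mA, I_C = β·I_B = 13.9 mA.
Then V_CE = 15 − 13.9×1 − 14×0.1 = -0.303 V < 0.2 V — the active assumption fails.
Re-solve with V_CE = 0.2 V. KCL at the emitter: V_E/R_E = (V_BB−0.7−V_E)/R_B + (V_CC−0.2−V_E)/R_C, giving V_E = 1.35 V.
I_C = (V_CC − 0.2 − V_E)/R_C = (14.8 − 1.35)/1 = 13.4 mA.
Check: I_B = (9 − 1.35)/82 = 0.0932 mA, and β·I_B = 14 mA > I_C, confirming saturation.

saturation; I_C ≈ 13 mA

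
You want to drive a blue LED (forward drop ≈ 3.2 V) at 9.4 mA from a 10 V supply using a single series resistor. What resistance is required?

R ≈ 0.72 kΩ

The resistor drops V_S − V_D = 10 − 3.2 = 6.8 V at 9.4 mA.
R = 6.8 V / 9.4 mA = 0.723 kΩ.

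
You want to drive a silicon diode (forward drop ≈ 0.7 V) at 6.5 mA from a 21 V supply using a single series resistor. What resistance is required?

R ≈ 3.1 kΩ

The resistor drops V_S − V_D = 21 − 0.7 = 20.3 V at 6.5 mA.
R = 20.3 V / 6.5 mA = 3.12 kΩ.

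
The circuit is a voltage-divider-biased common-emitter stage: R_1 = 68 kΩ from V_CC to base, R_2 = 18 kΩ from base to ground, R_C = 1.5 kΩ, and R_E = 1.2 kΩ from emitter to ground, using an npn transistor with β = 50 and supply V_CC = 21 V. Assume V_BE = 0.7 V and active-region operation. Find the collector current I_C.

I_C ≈ 2.4 mA

Thevenize the base divider: V_Th = V_CC·R_2/(R_1+R_2) = 21×18/86 = 4.4 V, R_Th = R_1‖R_2 = 14.2 kΩ.
Base-emitter loop: V_Th = I_B·R_Th + V_BE + (β+1)I_B·R_E, so I_B = (4.4 − 0.7) / (14.2 + 51×1.2) = 0.049 mA.
I_C = β·I_B = 50×0.049 = 2.45 mA, and I_E = (β+1)I_B = 2.5 mA.
V_CE = V_CC − I_C·R_C − I_E·R_E = 21 − 2.45×1.5 − 2.5×1.2 = 14.3 V.
V_CE = 14.3 V > 0.2 V confirms active-region operation.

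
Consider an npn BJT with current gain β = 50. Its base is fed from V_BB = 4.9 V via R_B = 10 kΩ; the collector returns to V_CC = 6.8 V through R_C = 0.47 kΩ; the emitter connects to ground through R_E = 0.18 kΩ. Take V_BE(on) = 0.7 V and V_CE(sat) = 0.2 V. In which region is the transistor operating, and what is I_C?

Assume active: I_B = (4.9 − 0.7)/(10 + 51×0.18) = 0.219 mA, I_C = β·I_B = 10.9 mA.
Then V_CE = 6.8 − 10.9×0.47 − 11.2×0.18 = -0.356 V < 0.2 V — the active assumption fails.
Re-solve with V_CE = 0.2 V. KCL at the emitter: V_E/R_E = (V_BB−0.7−V_E)/R_B + (V_CC−0.2−V_E)/R_C, giving V_E = 1.86 V.
I_C = (V_CC − 0.2 − V_E)/R_C = (6.6 − 1.86)/0.47 = 10.1 mA.
Check: I_B = (4.2 − 1.86)/10 = 0.234 mA, and β·I_B = 11.7 mA > I_C, confirming saturation.

saturation; I_C ≈ 10 mA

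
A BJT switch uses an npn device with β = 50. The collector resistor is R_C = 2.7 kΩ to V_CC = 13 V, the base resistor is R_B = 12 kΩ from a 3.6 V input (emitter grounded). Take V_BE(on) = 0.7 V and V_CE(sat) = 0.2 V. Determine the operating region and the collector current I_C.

saturation; I_C ≈ 4.7 mA

Assume active: I_B = (3.6 − 0.7)/12 = 0.242 mA, giving I_C = β·I_B = 12.1 mA.
But then V_CE = 13 − 12.1×2.7 = -19.6 V < V_CE(sat) = 0.2 V — impossible in the active region.
So the transistor is saturated. With V_CE = 0.2 V, I_C = (V_CC − 0.2)/R_C = 12.8/2.7 = 4.74 mA.
Check: β·I_B = 12.1 mA > I_C = 4.74 mA, confirming saturation.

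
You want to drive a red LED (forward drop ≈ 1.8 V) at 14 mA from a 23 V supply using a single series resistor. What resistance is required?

R ≈ 1.5 kΩ

The resistor drops V_S − V_D = 23 − 1.8 = 21.2 V at 14 mA.
R = 21.2 V / 14 mA = 1.51 kΩ.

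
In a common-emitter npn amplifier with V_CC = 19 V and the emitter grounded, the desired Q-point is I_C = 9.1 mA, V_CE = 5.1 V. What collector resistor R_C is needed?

Collector loop: V_CC = I_C·R_C + V_CE.
R_C = (V_CC − V_CE)/I_C = (19 − 5.1)/9.1 = 1.53 kΩ.

R_C ≈ 1.5 kΩ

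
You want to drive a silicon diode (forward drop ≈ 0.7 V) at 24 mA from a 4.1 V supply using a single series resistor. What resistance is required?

The resistor drops V_S − V_D = 4.1 − 0.7 = 3.4 V at 24 mA.
R = 3.4 V / 24 mA = 0.142 kΩ.

R ≈ 0.14 kΩ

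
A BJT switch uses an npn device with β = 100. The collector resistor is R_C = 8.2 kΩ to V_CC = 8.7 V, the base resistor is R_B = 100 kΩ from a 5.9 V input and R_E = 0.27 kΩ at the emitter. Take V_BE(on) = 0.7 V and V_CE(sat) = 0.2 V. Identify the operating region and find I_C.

saturation; I_C ≈ 1 mA

Assume active: I_B = (5.9 − 0.7)/(100 + 101×0.27) = 0.0409 mA, I_C = β·I_B = 4.09 mA.
Then V_CE = 8.7 − 4.09×8.2 − 4.13×0.27 = -25.9 V < 0.2 V — the active assumption fails.
Re-solve with V_CE = 0.2 V. KCL at the emitter: V_E/R_E = (V_BB−0.7−V_E)/R_B + (V_CC−0.2−V_E)/R_C, giving V_E = 0.284 V.
I_C = (V_CC − 0.2 − V_E)/R_C = (8.5 − 0.284)/8.2 = 1 mA.
Check: I_B = (5.2 − 0.284)/100 = 0.0492 mA, and β·I_B = 4.92 mA > I_C, confirming saturation.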